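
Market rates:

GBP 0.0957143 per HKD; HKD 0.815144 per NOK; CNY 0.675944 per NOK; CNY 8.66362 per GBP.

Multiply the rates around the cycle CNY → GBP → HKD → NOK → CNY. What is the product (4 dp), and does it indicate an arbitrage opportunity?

Around CNY → GBP → HKD → NOK → CNY: 1 ÷ 8.66362 ÷ 0.0957143 ÷ 0.815144 × 0.675944 = 1.000000
Product ≈ 1 (deviation 0.000%, within rounding noise).

1.0000 (no arbitrage)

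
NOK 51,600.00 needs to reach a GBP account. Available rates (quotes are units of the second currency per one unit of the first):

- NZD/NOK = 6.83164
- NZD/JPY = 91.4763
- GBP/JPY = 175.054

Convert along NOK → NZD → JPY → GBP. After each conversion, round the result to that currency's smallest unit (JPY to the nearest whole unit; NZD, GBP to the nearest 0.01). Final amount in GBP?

GBP 3,946.95

NOK 51,600.00 ÷ 6.83164 = NZD 7,553.09
NZD 7,553.09 × 91.4763 = JPY 690,929
JPY 690,929 ÷ 175.054 = GBP 3,946.95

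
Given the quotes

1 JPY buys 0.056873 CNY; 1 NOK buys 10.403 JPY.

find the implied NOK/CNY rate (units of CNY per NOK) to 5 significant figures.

NOK/CNY = 0.59165

1 NOK × 10.403 = 10.403 JPY
10.403 JPY × 0.056873 = 0.59165 CNY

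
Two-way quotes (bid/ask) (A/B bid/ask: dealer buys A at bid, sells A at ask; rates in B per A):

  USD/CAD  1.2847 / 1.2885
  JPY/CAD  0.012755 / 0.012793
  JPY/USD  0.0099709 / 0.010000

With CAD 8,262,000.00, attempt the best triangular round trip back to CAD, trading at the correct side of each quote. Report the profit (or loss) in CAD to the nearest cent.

Best loop CAD → JPY → USD → CAD:
CAD 8,262,000.00 ÷ 0.012793 (buy JPY at ask) = JPY 645,821,934
JPY 645,821,934 × 0.0099709 (sell JPY at bid) = USD 6,439,425.92
USD 6,439,425.92 × 1.2847 (sell USD at bid) = CAD 8,272,730.48

Net profit: CAD 10,730.48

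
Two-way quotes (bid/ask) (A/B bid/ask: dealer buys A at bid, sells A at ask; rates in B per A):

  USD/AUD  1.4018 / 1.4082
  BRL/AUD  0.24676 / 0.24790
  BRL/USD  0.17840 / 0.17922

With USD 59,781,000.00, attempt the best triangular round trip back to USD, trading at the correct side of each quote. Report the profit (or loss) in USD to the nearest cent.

Net profit: USD 525,976.34

Best loop USD → AUD → BRL → USD:
USD 59,781,000.00 × 1.4018 (sell USD at bid) = AUD 83,801,005.80
AUD 83,801,005.80 ÷ 0.24790 (buy BRL at ask) = BRL 338,043,589.35
BRL 338,043,589.35 × 0.17840 (sell BRL at bid) = USD 60,306,976.34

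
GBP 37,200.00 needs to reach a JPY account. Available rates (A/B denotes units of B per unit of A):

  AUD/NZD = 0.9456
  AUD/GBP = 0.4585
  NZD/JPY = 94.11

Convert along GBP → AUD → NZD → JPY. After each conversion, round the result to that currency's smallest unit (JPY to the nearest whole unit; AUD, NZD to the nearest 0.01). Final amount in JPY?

JPY 7,220,160

GBP 37,200.00 ÷ 0.4585 = AUD 81,134.13
AUD 81,134.13 × 0.9456 = NZD 76,720.43
NZD 76,720.43 × 94.11 = JPY 7,220,160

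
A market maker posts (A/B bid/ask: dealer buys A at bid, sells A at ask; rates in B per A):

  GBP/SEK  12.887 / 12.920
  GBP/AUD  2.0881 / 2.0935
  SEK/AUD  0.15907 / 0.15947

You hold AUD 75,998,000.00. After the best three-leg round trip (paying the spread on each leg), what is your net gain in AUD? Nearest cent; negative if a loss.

Net profit: AUD 1,023,495.84

Best loop AUD → SEK → GBP → AUD:
AUD 75,998,000.00 ÷ 0.15947 (buy SEK at ask) = SEK 476,566,125.29
SEK 476,566,125.29 ÷ 12.920 (buy GBP at ask) = GBP 36,885,923.01
GBP 36,885,923.01 × 2.0881 (sell GBP at bid) = AUD 77,021,495.84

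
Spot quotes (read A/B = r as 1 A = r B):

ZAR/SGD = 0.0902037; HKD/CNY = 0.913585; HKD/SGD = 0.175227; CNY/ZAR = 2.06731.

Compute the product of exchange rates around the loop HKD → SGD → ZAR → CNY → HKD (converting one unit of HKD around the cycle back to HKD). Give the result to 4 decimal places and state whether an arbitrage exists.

1.0285 (arbitrage exists)

Around HKD → SGD → ZAR → CNY → HKD: 1 × 0.175227 ÷ 0.0902037 ÷ 2.06731 ÷ 0.913585 = 1.028542
Product > 1; profitable direction is HKD → SGD → ZAR → CNY → HKD.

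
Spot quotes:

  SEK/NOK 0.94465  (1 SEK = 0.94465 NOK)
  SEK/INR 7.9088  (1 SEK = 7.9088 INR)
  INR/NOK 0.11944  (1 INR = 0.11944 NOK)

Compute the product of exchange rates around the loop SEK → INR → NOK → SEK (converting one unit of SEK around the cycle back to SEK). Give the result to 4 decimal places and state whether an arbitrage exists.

Around SEK → INR → NOK → SEK: 1 × 7.9088 × 0.11944 ÷ 0.94465 = 0.999976
Product ≈ 1 (deviation 0.002%, within rounding noise).

1.0000 (no arbitrage)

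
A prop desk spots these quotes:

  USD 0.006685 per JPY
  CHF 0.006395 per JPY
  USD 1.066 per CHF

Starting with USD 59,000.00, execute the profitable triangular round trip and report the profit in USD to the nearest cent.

Profit: USD 1,165.61

Profitable loop is USD → JPY → CHF → USD:
USD 59,000.00 ÷ 0.006685 = JPY 8,825,729
JPY 8,825,729 × 0.006395 = CHF 56,440.54
CHF 56,440.54 × 1.066 = USD 60,165.61
Profit = USD 60,165.61 − USD 59,000.00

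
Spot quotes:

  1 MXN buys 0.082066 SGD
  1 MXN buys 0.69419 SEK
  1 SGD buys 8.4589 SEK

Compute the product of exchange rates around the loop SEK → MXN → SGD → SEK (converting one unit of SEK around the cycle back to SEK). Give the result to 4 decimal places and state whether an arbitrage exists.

Around SEK → MXN → SGD → SEK: 1 ÷ 0.69419 × 0.082066 × 8.4589 = 0.999997
Product ≈ 1 (deviation 0.000%, within rounding noise).

1.0000 (no arbitrage)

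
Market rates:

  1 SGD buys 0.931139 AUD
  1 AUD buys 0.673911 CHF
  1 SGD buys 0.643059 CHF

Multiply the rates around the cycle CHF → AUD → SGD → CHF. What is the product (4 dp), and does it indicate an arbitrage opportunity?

1.0248 (arbitrage exists)

Around CHF → AUD → SGD → CHF: 1 ÷ 0.673911 ÷ 0.931139 × 0.643059 = 1.024787
Product > 1; profitable direction is CHF → AUD → SGD → CHF.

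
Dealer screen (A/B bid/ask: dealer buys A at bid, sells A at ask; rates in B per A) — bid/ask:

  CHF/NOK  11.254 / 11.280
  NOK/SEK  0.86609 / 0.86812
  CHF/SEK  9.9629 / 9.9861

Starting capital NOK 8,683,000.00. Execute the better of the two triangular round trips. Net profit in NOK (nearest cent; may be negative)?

Net profit: NOK 151,189.50

Best loop NOK → CHF → SEK → NOK:
NOK 8,683,000.00 ÷ 11.280 (buy CHF at ask) = CHF 769,769.50
CHF 769,769.50 × 9.9629 (sell CHF at bid) = SEK 7,669,136.59
SEK 7,669,136.59 ÷ 0.86812 (buy NOK at ask) = NOK 8,834,189.50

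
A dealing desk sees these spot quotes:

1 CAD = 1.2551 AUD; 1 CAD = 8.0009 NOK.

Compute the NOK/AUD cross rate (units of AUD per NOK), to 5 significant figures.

NOK/AUD = 0.15687

1 NOK ÷ 8.0009 = 0.124986 CAD
0.124986 CAD × 1.2551 = 0.15687 AUD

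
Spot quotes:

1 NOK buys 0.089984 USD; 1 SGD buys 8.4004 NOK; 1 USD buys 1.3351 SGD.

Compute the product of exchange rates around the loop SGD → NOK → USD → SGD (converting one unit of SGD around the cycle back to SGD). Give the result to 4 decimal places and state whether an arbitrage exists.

1.0092 (arbitrage exists)

Around SGD → NOK → USD → SGD: 1 × 8.4004 × 0.089984 × 1.3351 = 1.009204
Product > 1; profitable direction is SGD → NOK → USD → SGD.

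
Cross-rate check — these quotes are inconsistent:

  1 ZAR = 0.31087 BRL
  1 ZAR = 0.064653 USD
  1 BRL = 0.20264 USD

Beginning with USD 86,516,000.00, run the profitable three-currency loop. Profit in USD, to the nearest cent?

Profit: USD 2,277,489.49

Profitable loop is USD → BRL → ZAR → USD:
USD 86,516,000.00 ÷ 0.20264 = BRL 426,944,334.78
BRL 426,944,334.78 ÷ 0.31087 = ZAR 1,373,385,449.81
ZAR 1,373,385,449.81 × 0.064653 = USD 88,793,489.49
Profit = USD 88,793,489.49 − USD 86,516,000.00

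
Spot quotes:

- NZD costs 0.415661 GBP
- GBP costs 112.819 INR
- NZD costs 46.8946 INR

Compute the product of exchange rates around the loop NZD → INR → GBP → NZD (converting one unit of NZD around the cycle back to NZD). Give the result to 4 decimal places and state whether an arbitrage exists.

Around NZD → INR → GBP → NZD: 1 × 46.8946 ÷ 112.819 ÷ 0.415661 = 1.000003
Product ≈ 1 (deviation 0.000%, within rounding noise).

1.0000 (no arbitrage)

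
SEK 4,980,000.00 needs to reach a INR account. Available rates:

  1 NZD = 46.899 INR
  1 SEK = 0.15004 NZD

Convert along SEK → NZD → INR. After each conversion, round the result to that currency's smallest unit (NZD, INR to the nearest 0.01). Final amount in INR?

INR 35,042,895.28

SEK 4,980,000.00 × 0.15004 = NZD 747,199.20
NZD 747,199.20 × 46.899 = INR 35,042,895.28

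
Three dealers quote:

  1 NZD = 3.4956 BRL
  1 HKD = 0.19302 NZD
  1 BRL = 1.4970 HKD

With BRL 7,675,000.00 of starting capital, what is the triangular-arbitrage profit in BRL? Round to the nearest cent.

Profit: BRL 77,186.75

Profitable loop is BRL → HKD → NZD → BRL:
BRL 7,675,000.00 × 1.4970 = HKD 11,489,475.00
HKD 11,489,475.00 × 0.19302 = NZD 2,217,698.46
NZD 2,217,698.46 × 3.4956 = BRL 7,752,186.75
Profit = BRL 7,752,186.75 − BRL 7,675,000.00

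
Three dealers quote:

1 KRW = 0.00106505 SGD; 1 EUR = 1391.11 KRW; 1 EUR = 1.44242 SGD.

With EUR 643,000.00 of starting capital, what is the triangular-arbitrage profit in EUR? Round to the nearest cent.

Profit: EUR 17,466.37

Profitable loop is EUR → KRW → SGD → EUR:
EUR 643,000.00 × 1391.11 = KRW 894,483,730
KRW 894,483,730 × 0.00106505 = SGD 952,669.90
SGD 952,669.90 ÷ 1.44242 = EUR 660,466.37
Profit = EUR 660,466.37 − EUR 643,000.00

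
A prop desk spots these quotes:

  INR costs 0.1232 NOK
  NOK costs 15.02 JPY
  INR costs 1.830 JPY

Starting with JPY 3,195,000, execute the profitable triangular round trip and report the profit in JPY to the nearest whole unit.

Profit: JPY 35,728

Profitable loop is JPY → INR → NOK → JPY:
JPY 3,195,000 ÷ 1.830 = INR 1,745,901.64
INR 1,745,901.64 × 0.1232 = NOK 215,095.08
NOK 215,095.08 × 15.02 = JPY 3,230,728
Profit = JPY 3,230,728 − JPY 3,195,000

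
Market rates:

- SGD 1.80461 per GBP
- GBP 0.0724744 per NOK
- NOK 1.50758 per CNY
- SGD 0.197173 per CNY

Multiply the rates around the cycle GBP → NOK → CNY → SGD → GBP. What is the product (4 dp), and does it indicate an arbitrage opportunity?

1.0000 (no arbitrage)

Around GBP → NOK → CNY → SGD → GBP: 1 ÷ 0.0724744 ÷ 1.50758 × 0.197173 ÷ 1.80461 = 0.999998
Product ≈ 1 (deviation 0.000%, within rounding noise).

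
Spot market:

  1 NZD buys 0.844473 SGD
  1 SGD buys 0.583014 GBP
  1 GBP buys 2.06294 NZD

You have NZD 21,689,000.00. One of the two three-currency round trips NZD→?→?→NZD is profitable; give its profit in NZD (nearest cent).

Profit: NZD 339,801.92

Profitable loop is NZD → SGD → GBP → NZD:
NZD 21,689,000.00 × 0.844473 = SGD 18,315,774.90
SGD 18,315,774.90 × 0.583014 = GBP 10,678,353.19
GBP 10,678,353.19 × 2.06294 = NZD 22,028,801.92
Profit = NZD 22,028,801.92 − NZD 21,689,000.00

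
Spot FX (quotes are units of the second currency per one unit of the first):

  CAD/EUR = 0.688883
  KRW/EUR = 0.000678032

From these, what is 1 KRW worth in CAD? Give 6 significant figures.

1 KRW × 0.000678032 = 0.000678032 EUR
0.000678032 EUR ÷ 0.688883 = 0.000984248 CAD

KRW/CAD = 0.000984248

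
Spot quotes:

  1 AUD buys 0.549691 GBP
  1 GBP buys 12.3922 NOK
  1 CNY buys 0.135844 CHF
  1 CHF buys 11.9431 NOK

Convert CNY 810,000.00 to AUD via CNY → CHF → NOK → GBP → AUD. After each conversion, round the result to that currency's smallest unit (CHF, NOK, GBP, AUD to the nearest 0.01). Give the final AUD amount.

CNY 810,000.00 × 0.135844 = CHF 110,033.64
CHF 110,033.64 × 11.9431 = NOK 1,314,142.77
NOK 1,314,142.77 ÷ 12.3922 = GBP 106,045.96
GBP 106,045.96 ÷ 0.549691 = AUD 192,919.22

AUD 192,919.22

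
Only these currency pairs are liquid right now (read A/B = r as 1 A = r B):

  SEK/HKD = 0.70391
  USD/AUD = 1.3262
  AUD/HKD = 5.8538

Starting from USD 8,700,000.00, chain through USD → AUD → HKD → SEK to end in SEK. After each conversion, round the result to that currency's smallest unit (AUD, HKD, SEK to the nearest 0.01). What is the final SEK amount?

USD 8,700,000.00 × 1.3262 = AUD 11,537,940.00
AUD 11,537,940.00 × 5.8538 = HKD 67,540,793.17
HKD 67,540,793.17 ÷ 0.70391 = SEK 95,950,893.11

SEK 95,950,893.11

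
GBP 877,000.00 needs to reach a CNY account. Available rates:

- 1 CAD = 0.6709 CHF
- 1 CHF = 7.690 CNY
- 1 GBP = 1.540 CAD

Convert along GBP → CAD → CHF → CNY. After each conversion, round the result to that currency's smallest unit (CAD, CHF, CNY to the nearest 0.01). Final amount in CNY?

GBP 877,000.00 × 1.540 = CAD 1,350,580.00
CAD 1,350,580.00 × 0.6709 = CHF 906,104.12
CHF 906,104.12 × 7.690 = CNY 6,967,940.68

CNY 6,967,940.68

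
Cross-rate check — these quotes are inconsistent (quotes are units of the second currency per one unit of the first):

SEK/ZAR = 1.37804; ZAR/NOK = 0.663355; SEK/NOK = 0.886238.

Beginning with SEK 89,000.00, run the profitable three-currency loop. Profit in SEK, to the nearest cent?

Profitable loop is SEK → ZAR → NOK → SEK:
SEK 89,000.00 × 1.37804 = ZAR 122,645.56
ZAR 122,645.56 × 0.663355 = NOK 81,357.55
NOK 81,357.55 ÷ 0.886238 = SEK 91,801.01
Profit = SEK 91,801.01 − SEK 89,000.00

Profit: SEK 2,801.01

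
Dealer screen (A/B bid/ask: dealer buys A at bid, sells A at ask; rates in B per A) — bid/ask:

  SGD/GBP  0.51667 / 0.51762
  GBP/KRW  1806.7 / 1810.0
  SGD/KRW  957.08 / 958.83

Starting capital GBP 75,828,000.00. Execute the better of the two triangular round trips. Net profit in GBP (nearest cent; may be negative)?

Best loop GBP → SGD → KRW → GBP:
GBP 75,828,000.00 ÷ 0.51762 (buy SGD at ask) = SGD 146,493,566.71
SGD 146,493,566.71 × 957.08 (sell SGD at bid) = KRW 140,206,062,826
KRW 140,206,062,826 ÷ 1810.0 (buy GBP at ask) = GBP 77,461,913.16

Net profit: GBP 1,633,913.16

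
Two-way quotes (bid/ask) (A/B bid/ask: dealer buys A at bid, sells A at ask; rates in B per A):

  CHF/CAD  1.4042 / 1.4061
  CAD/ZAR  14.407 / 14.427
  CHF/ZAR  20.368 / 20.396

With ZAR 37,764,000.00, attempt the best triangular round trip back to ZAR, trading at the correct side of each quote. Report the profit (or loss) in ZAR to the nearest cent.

Net profit: ZAR 153,014.55

Best loop ZAR → CAD → CHF → ZAR:
ZAR 37,764,000.00 ÷ 14.427 (buy CAD at ask) = CAD 2,617,592.01
CAD 2,617,592.01 ÷ 1.4061 (buy CHF at ask) = CHF 1,861,597.34
CHF 1,861,597.34 × 20.368 (sell CHF at bid) = ZAR 37,917,014.55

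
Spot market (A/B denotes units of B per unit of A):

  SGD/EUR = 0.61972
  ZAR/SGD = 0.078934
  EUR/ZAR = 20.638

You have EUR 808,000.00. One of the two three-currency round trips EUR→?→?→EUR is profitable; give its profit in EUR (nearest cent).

Profitable loop is EUR → ZAR → SGD → EUR:
EUR 808,000.00 × 20.638 = ZAR 16,675,504.00
ZAR 16,675,504.00 × 0.078934 = SGD 1,316,264.23
SGD 1,316,264.23 × 0.61972 = EUR 815,715.27
Profit = EUR 815,715.27 − EUR 808,000.00

Profit: EUR 7,715.27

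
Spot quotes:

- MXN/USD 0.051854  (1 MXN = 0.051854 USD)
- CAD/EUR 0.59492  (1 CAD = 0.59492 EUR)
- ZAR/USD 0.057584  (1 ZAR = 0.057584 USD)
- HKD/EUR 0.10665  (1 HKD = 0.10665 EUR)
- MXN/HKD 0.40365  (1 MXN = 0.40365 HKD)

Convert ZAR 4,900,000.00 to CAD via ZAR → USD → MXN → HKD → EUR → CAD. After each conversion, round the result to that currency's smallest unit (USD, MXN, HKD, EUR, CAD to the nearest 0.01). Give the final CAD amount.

ZAR 4,900,000.00 × 0.057584 = USD 282,161.60
USD 282,161.60 ÷ 0.051854 = MXN 5,441,462.57
MXN 5,441,462.57 × 0.40365 = HKD 2,196,446.37
HKD 2,196,446.37 × 0.10665 = EUR 234,251.01
EUR 234,251.01 ÷ 0.59492 = CAD 393,752.12

CAD 393,752.12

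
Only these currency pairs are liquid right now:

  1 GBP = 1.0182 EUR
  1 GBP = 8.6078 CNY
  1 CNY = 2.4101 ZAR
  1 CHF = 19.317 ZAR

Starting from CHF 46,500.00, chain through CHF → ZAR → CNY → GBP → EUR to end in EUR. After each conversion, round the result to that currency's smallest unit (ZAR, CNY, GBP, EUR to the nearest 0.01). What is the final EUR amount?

EUR 44,085.78

CHF 46,500.00 × 19.317 = ZAR 898,240.50
ZAR 898,240.50 ÷ 2.4101 = CNY 372,698.44
CNY 372,698.44 ÷ 8.6078 = GBP 43,297.76
GBP 43,297.76 × 1.0182 = EUR 44,085.78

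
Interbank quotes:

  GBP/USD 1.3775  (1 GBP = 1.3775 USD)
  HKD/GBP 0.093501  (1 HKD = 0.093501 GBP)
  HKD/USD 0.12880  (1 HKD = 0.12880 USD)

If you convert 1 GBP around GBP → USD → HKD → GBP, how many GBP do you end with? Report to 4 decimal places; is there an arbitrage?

Around GBP → USD → HKD → GBP: 1 × 1.3775 ÷ 0.12880 × 0.093501 = 0.999982
Product ≈ 1 (deviation 0.002%, within rounding noise).

1.0000 (no arbitrage)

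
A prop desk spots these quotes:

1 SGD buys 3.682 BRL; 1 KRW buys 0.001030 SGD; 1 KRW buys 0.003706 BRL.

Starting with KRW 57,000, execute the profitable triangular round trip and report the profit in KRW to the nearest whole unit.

Profitable loop is KRW → SGD → BRL → KRW:
KRW 57,000 × 0.001030 = SGD 58.71
SGD 58.71 × 3.682 = BRL 216.17
BRL 216.17 ÷ 0.003706 = KRW 58,330
Profit = KRW 58,330 − KRW 57,000

Profit: KRW 1,330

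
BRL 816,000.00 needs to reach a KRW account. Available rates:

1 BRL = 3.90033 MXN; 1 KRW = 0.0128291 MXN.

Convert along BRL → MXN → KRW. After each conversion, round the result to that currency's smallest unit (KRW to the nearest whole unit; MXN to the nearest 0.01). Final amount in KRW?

BRL 816,000.00 × 3.90033 = MXN 3,182,669.28
MXN 3,182,669.28 ÷ 0.0128291 = KRW 248,082,038

KRW 248,082,038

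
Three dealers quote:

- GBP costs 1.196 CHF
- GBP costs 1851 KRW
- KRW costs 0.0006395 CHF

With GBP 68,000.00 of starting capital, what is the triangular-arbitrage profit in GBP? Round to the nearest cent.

Profitable loop is GBP → CHF → KRW → GBP:
GBP 68,000.00 × 1.196 = CHF 81,328.00
CHF 81,328.00 ÷ 0.0006395 = KRW 127,174,355
KRW 127,174,355 ÷ 1851 = GBP 68,705.76
Profit = GBP 68,705.76 − GBP 68,000.00

Profit: GBP 705.76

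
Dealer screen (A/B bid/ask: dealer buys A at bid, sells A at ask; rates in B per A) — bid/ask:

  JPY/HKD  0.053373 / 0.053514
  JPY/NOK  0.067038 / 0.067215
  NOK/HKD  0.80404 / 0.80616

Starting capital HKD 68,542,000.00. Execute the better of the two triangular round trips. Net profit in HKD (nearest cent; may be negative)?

Net profit: HKD 495,977.87

Best loop HKD → JPY → NOK → HKD:
HKD 68,542,000.00 ÷ 0.053514 (buy JPY at ask) = JPY 1,280,823,710
JPY 1,280,823,710 × 0.067038 (sell JPY at bid) = NOK 85,863,859.85
NOK 85,863,859.85 × 0.80404 (sell NOK at bid) = HKD 69,037,977.87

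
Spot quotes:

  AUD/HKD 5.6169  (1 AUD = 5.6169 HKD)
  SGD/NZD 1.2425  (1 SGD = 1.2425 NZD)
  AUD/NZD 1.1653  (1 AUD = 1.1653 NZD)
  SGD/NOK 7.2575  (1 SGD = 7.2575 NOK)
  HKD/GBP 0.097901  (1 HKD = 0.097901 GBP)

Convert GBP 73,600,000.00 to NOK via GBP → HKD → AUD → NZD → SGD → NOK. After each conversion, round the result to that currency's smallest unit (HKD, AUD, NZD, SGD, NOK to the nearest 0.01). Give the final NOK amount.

NOK 911,008,413.79

GBP 73,600,000.00 ÷ 0.097901 = HKD 751,779,859.25
HKD 751,779,859.25 ÷ 5.6169 = AUD 133,842,485.94
AUD 133,842,485.94 × 1.1653 = NZD 155,966,648.87
NZD 155,966,648.87 ÷ 1.2425 = SGD 125,526,477.96
SGD 125,526,477.96 × 7.2575 = NOK 911,008,413.79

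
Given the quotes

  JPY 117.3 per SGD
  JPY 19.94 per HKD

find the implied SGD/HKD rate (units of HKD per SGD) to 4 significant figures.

1 SGD × 117.3 = 117.3 JPY
117.3 JPY ÷ 19.94 = 5.88265 HKD

SGD/HKD = 5.883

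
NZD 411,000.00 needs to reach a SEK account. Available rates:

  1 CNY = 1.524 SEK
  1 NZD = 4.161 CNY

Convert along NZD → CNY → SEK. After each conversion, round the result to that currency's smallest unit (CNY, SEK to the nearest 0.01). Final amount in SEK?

SEK 2,606,300.60

NZD 411,000.00 × 4.161 = CNY 1,710,171.00
CNY 1,710,171.00 × 1.524 = SEK 2,606,300.60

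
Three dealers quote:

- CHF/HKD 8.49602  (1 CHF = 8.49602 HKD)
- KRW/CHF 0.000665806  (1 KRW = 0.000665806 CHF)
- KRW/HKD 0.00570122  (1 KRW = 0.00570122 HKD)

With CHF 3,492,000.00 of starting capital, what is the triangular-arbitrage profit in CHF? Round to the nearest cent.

Profitable loop is CHF → KRW → HKD → CHF:
CHF 3,492,000.00 ÷ 0.000665806 = KRW 5,244,770,999
KRW 5,244,770,999 × 0.00570122 = HKD 29,901,593.32
HKD 29,901,593.32 ÷ 8.49602 = CHF 3,519,482.45
Profit = CHF 3,519,482.45 − CHF 3,492,000.00

Profit: CHF 27,482.45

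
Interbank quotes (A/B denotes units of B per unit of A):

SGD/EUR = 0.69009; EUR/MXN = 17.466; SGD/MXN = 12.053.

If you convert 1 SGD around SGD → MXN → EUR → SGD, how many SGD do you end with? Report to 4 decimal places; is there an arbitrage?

1.0000 (no arbitrage)

Around SGD → MXN → EUR → SGD: 1 × 12.053 ÷ 17.466 ÷ 0.69009 = 0.999991
Product ≈ 1 (deviation 0.001%, within rounding noise).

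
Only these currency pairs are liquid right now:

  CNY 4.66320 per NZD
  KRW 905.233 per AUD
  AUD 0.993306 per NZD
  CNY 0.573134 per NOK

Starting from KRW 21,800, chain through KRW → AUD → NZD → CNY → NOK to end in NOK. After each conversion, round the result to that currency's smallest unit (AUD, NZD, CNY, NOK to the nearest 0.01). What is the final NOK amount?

NOK 197.23

KRW 21,800 ÷ 905.233 = AUD 24.08
AUD 24.08 ÷ 0.993306 = NZD 24.24
NZD 24.24 × 4.66320 = CNY 113.04
CNY 113.04 ÷ 0.573134 = NOK 197.23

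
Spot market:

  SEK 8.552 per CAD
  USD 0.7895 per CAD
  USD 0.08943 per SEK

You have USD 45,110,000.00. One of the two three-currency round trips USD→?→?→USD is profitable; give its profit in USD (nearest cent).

Profit: USD 1,456,547.34

Profitable loop is USD → SEK → CAD → USD:
USD 45,110,000.00 ÷ 0.08943 = SEK 504,416,862.35
SEK 504,416,862.35 ÷ 8.552 = CAD 58,982,327.22
CAD 58,982,327.22 × 0.7895 = USD 46,566,547.34
Profit = USD 46,566,547.34 − USD 45,110,000.00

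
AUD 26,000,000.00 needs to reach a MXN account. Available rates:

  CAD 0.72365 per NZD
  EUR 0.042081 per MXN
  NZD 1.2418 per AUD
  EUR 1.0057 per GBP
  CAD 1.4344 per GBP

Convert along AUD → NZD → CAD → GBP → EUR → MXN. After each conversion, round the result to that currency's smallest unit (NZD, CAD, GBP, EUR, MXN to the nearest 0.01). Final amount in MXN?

MXN 389,283,227.11

AUD 26,000,000.00 × 1.2418 = NZD 32,286,800.00
NZD 32,286,800.00 × 0.72365 = CAD 23,364,342.82
CAD 23,364,342.82 ÷ 1.4344 = GBP 16,288,582.56
GBP 16,288,582.56 × 1.0057 = EUR 16,381,427.48
EUR 16,381,427.48 ÷ 0.042081 = MXN 389,283,227.11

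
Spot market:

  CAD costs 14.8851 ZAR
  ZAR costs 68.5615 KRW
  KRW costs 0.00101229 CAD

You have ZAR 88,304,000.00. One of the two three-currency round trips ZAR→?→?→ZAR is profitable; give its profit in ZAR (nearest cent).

Profit: ZAR 2,921,739.09

Profitable loop is ZAR → KRW → CAD → ZAR:
ZAR 88,304,000.00 × 68.5615 = KRW 6,054,254,696
KRW 6,054,254,696 × 0.00101229 = CAD 6,128,661.49
CAD 6,128,661.49 × 14.8851 = ZAR 91,225,739.09
Profit = ZAR 91,225,739.09 − ZAR 88,304,000.00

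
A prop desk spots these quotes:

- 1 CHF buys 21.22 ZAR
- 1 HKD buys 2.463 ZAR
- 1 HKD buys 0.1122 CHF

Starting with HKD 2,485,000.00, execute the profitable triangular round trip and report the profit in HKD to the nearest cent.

Profitable loop is HKD → ZAR → CHF → HKD:
HKD 2,485,000.00 × 2.463 = ZAR 6,120,555.00
ZAR 6,120,555.00 ÷ 21.22 = CHF 288,433.32
CHF 288,433.32 ÷ 0.1122 = HKD 2,570,706.93
Profit = HKD 2,570,706.93 − HKD 2,485,000.00

Profit: HKD 85,706.93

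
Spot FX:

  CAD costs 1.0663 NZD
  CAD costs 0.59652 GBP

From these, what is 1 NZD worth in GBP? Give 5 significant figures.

NZD/GBP = 0.55943

1 NZD ÷ 1.0663 = 0.937822 CAD
0.937822 CAD × 0.59652 = 0.55943 GBP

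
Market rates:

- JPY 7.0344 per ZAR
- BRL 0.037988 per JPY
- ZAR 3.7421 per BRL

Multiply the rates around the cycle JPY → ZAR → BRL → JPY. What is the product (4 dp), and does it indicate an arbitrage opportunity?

Around JPY → ZAR → BRL → JPY: 1 ÷ 7.0344 ÷ 3.7421 ÷ 0.037988 = 1.000026
Product ≈ 1 (deviation 0.003%, within rounding noise).

1.0000 (no arbitrage)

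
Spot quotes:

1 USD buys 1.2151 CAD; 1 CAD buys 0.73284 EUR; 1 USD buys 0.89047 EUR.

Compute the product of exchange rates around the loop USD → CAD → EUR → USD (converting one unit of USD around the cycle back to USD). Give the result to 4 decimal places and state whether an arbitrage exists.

1.0000 (no arbitrage)

Around USD → CAD → EUR → USD: 1 × 1.2151 × 0.73284 ÷ 0.89047 = 1.000004
Product ≈ 1 (deviation 0.000%, within rounding noise).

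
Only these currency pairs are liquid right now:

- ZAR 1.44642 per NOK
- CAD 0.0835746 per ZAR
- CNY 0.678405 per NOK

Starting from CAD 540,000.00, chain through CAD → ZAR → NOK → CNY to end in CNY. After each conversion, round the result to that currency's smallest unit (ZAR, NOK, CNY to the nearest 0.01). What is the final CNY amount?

CAD 540,000.00 ÷ 0.0835746 = ZAR 6,461,293.26
ZAR 6,461,293.26 ÷ 1.44642 = NOK 4,467,093.42
NOK 4,467,093.42 × 0.678405 = CNY 3,030,498.51

CNY 3,030,498.51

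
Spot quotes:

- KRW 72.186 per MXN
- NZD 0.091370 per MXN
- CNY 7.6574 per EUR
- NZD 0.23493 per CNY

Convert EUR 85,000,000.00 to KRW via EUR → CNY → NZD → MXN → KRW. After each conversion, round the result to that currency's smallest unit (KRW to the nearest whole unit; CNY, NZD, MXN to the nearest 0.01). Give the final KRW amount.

EUR 85,000,000.00 × 7.6574 = CNY 650,879,000.00
CNY 650,879,000.00 × 0.23493 = NZD 152,911,003.47
NZD 152,911,003.47 ÷ 0.091370 = MXN 1,673,536,209.59
MXN 1,673,536,209.59 × 72.186 = KRW 120,805,884,825

KRW 120,805,884,825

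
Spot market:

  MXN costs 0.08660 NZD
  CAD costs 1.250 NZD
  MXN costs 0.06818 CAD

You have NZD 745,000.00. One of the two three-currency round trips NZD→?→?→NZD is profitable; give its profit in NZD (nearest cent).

Profit: NZD 12,019.65

Profitable loop is NZD → CAD → MXN → NZD:
NZD 745,000.00 ÷ 1.250 = CAD 596,000.00
CAD 596,000.00 ÷ 0.06818 = MXN 8,741,566.44
MXN 8,741,566.44 × 0.08660 = NZD 757,019.65
Profit = NZD 757,019.65 − NZD 745,000.00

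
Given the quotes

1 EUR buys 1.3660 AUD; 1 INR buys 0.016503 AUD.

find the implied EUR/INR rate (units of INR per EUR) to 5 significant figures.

EUR/INR = 82.773

1 EUR × 1.3660 = 1.366 AUD
1.366 AUD ÷ 0.016503 = 82.7728 INR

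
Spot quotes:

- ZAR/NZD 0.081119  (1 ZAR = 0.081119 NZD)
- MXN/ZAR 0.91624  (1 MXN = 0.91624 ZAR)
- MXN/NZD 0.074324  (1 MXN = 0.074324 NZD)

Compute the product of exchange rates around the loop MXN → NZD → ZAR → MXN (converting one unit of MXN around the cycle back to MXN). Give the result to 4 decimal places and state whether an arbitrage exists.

1.0000 (no arbitrage)

Around MXN → NZD → ZAR → MXN: 1 × 0.074324 ÷ 0.081119 ÷ 0.91624 = 0.999994
Product ≈ 1 (deviation 0.001%, within rounding noise).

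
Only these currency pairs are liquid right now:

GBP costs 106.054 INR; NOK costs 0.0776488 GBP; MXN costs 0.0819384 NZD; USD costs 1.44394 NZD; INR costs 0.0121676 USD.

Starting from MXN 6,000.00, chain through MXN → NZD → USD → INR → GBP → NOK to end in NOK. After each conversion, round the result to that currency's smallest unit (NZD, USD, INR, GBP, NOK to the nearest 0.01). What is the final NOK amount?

MXN 6,000.00 × 0.0819384 = NZD 491.63
NZD 491.63 ÷ 1.44394 = USD 340.48
USD 340.48 ÷ 0.0121676 = INR 27,982.51
INR 27,982.51 ÷ 106.054 = GBP 263.85
GBP 263.85 ÷ 0.0776488 = NOK 3,397.99

NOK 3,397.99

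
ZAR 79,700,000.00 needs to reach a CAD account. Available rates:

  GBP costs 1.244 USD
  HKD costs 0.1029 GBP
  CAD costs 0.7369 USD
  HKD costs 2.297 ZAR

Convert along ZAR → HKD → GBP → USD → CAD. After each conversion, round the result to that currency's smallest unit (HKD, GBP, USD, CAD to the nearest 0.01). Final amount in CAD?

ZAR 79,700,000.00 ÷ 2.297 = HKD 34,697,431.43
HKD 34,697,431.43 × 0.1029 = GBP 3,570,365.69
GBP 3,570,365.69 × 1.244 = USD 4,441,534.92
USD 4,441,534.92 ÷ 0.7369 = CAD 6,027,323.82

CAD 6,027,323.82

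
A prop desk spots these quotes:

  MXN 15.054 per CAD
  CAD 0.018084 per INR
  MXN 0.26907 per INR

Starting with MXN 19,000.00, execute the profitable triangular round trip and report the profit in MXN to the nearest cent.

Profit: MXN 223.60

Profitable loop is MXN → INR → CAD → MXN:
MXN 19,000.00 ÷ 0.26907 = INR 70,613.59
INR 70,613.59 × 0.018084 = CAD 1,276.98
CAD 1,276.98 × 15.054 = MXN 19,223.60
Profit = MXN 19,223.60 − MXN 19,000.00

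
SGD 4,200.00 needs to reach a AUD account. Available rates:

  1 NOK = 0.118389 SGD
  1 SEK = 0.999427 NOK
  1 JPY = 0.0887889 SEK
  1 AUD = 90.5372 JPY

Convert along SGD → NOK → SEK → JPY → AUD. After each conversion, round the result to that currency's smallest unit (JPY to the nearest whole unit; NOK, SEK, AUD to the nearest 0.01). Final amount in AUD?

SGD 4,200.00 ÷ 0.118389 = NOK 35,476.27
NOK 35,476.27 ÷ 0.999427 = SEK 35,496.61
SEK 35,496.61 ÷ 0.0887889 = JPY 399,787
JPY 399,787 ÷ 90.5372 = AUD 4,415.72

AUD 4,415.72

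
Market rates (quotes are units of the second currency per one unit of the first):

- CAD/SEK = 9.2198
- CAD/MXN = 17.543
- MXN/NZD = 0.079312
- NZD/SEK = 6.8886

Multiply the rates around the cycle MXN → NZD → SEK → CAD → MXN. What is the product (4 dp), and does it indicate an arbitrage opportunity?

1.0396 (arbitrage exists)

Around MXN → NZD → SEK → CAD → MXN: 1 × 0.079312 × 6.8886 ÷ 9.2198 × 17.543 = 1.039566
Product > 1; profitable direction is MXN → NZD → SEK → CAD → MXN.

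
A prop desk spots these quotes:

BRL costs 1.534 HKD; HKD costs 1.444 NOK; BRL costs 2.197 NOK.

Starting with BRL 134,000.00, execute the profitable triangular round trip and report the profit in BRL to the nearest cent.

Profitable loop is BRL → HKD → NOK → BRL:
BRL 134,000.00 × 1.534 = HKD 205,556.00
HKD 205,556.00 × 1.444 = NOK 296,822.86
NOK 296,822.86 ÷ 2.197 = BRL 135,103.72
Profit = BRL 135,103.72 − BRL 134,000.00

Profit: BRL 1,103.72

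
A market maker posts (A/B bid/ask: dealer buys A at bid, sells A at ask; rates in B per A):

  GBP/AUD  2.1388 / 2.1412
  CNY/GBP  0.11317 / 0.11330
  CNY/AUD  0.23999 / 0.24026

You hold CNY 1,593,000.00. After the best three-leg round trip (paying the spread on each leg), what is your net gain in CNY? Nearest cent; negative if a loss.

Net profit: CNY 11,854.98

Best loop CNY → GBP → AUD → CNY:
CNY 1,593,000.00 × 0.11317 (sell CNY at bid) = GBP 180,279.81
GBP 180,279.81 × 2.1388 (sell GBP at bid) = AUD 385,582.46
AUD 385,582.46 ÷ 0.24026 (buy CNY at ask) = CNY 1,604,854.98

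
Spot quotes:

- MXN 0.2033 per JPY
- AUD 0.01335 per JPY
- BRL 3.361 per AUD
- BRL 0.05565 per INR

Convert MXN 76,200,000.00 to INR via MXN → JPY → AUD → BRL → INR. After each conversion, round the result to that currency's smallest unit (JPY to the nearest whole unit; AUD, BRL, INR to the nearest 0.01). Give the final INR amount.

MXN 76,200,000.00 ÷ 0.2033 = JPY 374,815,544
JPY 374,815,544 × 0.01335 = AUD 5,003,787.51
AUD 5,003,787.51 × 3.361 = BRL 16,817,729.82
BRL 16,817,729.82 ÷ 0.05565 = INR 302,205,387.60

INR 302,205,387.60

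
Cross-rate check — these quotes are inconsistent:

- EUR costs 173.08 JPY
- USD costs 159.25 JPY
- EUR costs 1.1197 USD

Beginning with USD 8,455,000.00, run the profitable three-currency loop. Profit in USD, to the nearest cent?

Profit: USD 255,595.46

Profitable loop is USD → JPY → EUR → USD:
USD 8,455,000.00 × 159.25 = JPY 1,346,458,750
JPY 1,346,458,750 ÷ 173.08 = EUR 7,779,401.14
EUR 7,779,401.14 × 1.1197 = USD 8,710,595.46
Profit = USD 8,710,595.46 − USD 8,455,000.00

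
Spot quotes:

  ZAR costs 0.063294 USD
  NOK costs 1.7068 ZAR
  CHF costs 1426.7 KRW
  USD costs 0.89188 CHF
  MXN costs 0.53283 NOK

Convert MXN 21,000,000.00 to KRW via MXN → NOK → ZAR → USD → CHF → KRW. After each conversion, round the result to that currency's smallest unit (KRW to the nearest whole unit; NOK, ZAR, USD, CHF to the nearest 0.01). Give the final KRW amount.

KRW 1,538,127,110

MXN 21,000,000.00 × 0.53283 = NOK 11,189,430.00
NOK 11,189,430.00 × 1.7068 = ZAR 19,098,119.12
ZAR 19,098,119.12 × 0.063294 = USD 1,208,796.35
USD 1,208,796.35 × 0.89188 = CHF 1,078,101.29
CHF 1,078,101.29 × 1426.7 = KRW 1,538,127,110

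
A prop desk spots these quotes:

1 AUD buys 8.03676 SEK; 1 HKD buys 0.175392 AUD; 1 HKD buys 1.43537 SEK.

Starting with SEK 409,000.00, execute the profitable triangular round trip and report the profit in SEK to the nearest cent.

Profitable loop is SEK → AUD → HKD → SEK:
SEK 409,000.00 ÷ 8.03676 = AUD 50,891.16
AUD 50,891.16 ÷ 0.175392 = HKD 290,156.65
HKD 290,156.65 × 1.43537 = SEK 416,482.15
Profit = SEK 416,482.15 − SEK 409,000.00

Profit: SEK 7,482.15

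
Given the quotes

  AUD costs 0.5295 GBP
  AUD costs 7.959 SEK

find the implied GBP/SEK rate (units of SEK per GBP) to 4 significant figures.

1 GBP ÷ 0.5295 = 1.88857 AUD
1.88857 AUD × 7.959 = 15.0312 SEK

GBP/SEK = 15.03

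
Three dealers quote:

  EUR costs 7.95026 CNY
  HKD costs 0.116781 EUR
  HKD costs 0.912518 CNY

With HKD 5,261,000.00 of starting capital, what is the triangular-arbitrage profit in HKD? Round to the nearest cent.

Profitable loop is HKD → EUR → CNY → HKD:
HKD 5,261,000.00 × 0.116781 = EUR 614,384.84
EUR 614,384.84 × 7.95026 = CNY 4,884,519.23
CNY 4,884,519.23 ÷ 0.912518 = HKD 5,352,792.19
Profit = HKD 5,352,792.19 − HKD 5,261,000.00

Profit: HKD 91,792.19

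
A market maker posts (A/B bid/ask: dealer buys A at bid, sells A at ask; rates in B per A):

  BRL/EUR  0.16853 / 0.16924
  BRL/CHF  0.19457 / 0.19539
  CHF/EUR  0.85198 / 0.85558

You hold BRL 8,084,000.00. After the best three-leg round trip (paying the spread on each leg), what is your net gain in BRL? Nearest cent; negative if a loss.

Net profit: BRL 65,680.23

Best loop BRL → EUR → CHF → BRL:
BRL 8,084,000.00 × 0.16853 (sell BRL at bid) = EUR 1,362,396.52
EUR 1,362,396.52 ÷ 0.85558 (buy CHF at ask) = CHF 1,592,366.02
CHF 1,592,366.02 ÷ 0.19539 (buy BRL at ask) = BRL 8,149,680.23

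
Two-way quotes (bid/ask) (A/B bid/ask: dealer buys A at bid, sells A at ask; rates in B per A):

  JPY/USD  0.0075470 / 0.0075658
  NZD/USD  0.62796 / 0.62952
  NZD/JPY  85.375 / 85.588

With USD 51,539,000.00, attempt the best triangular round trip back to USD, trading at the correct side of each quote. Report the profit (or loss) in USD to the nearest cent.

Best loop USD → NZD → JPY → USD:
USD 51,539,000.00 ÷ 0.62952 (buy NZD at ask) = NZD 81,870,313.89
NZD 81,870,313.89 × 85.375 (sell NZD at bid) = JPY 6,989,678,048
JPY 6,989,678,048 × 0.0075470 (sell JPY at bid) = USD 52,751,100.23

Net profit: USD 1,212,100.23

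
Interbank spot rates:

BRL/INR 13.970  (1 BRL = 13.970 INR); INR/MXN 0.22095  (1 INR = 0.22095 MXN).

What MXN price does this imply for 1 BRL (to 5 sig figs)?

BRL/MXN = 3.0867

1 BRL × 13.970 = 13.97 INR
13.97 INR × 0.22095 = 3.08667 MXN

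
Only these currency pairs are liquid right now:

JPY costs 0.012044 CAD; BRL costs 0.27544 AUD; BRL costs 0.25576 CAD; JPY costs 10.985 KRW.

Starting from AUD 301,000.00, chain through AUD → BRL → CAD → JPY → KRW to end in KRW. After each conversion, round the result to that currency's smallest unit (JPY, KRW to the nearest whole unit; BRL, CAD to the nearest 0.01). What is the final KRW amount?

AUD 301,000.00 ÷ 0.27544 = BRL 1,092,796.98
BRL 1,092,796.98 × 0.25576 = CAD 279,493.76
CAD 279,493.76 ÷ 0.012044 = JPY 23,206,058
JPY 23,206,058 × 10.985 = KRW 254,918,547

KRW 254,918,547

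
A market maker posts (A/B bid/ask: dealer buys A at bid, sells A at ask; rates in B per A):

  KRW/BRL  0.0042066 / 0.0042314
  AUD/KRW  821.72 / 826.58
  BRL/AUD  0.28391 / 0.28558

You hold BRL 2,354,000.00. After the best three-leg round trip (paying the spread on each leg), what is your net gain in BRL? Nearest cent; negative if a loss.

Best loop BRL → KRW → AUD → BRL:
BRL 2,354,000.00 ÷ 0.0042314 (buy KRW at ask) = KRW 556,317,058
KRW 556,317,058 ÷ 826.58 (buy AUD at ask) = AUD 673,034.74
AUD 673,034.74 ÷ 0.28558 (buy BRL at ask) = BRL 2,356,729.26

Net profit: BRL 2,729.26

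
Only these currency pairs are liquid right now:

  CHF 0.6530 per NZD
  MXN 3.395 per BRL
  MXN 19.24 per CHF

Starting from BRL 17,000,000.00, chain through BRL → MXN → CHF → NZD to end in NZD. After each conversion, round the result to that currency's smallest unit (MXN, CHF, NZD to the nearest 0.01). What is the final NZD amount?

BRL 17,000,000.00 × 3.395 = MXN 57,715,000.00
MXN 57,715,000.00 ÷ 19.24 = CHF 2,999,740.12
CHF 2,999,740.12 ÷ 0.6530 = NZD 4,593,782.73

NZD 4,593,782.73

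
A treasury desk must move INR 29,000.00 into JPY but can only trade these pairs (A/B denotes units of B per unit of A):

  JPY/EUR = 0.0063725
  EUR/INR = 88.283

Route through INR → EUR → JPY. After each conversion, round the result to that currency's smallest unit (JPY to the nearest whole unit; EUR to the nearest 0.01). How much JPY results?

JPY 51,548

INR 29,000.00 ÷ 88.283 = EUR 328.49
EUR 328.49 ÷ 0.0063725 = JPY 51,548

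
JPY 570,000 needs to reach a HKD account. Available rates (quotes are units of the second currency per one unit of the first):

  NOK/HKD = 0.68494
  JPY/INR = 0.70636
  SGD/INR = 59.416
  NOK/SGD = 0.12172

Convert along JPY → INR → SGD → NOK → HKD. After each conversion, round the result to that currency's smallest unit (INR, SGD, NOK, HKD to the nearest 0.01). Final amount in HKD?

JPY 570,000 × 0.70636 = INR 402,625.20
INR 402,625.20 ÷ 59.416 = SGD 6,776.38
SGD 6,776.38 ÷ 0.12172 = NOK 55,671.87
NOK 55,671.87 × 0.68494 = HKD 38,131.89

HKD 38,131.89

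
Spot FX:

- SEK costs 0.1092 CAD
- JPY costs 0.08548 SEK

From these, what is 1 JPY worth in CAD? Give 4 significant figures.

1 JPY × 0.08548 = 0.08548 SEK
0.08548 SEK × 0.1092 = 0.00933442 CAD

JPY/CAD = 0.009334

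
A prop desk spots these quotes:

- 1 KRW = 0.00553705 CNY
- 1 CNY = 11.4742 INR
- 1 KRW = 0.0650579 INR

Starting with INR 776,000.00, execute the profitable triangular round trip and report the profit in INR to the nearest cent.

Profit: INR 18,622.58

Profitable loop is INR → CNY → KRW → INR:
INR 776,000.00 ÷ 11.4742 = CNY 67,629.99
CNY 67,629.99 ÷ 0.00553705 = KRW 12,214,083
KRW 12,214,083 × 0.0650579 = INR 794,622.58
Profit = INR 794,622.58 − INR 776,000.00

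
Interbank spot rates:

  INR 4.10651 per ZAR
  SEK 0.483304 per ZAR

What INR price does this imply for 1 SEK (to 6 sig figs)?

SEK/INR = 8.49674

1 SEK ÷ 0.483304 = 2.06909 ZAR
2.06909 ZAR × 4.10651 = 8.49674 INR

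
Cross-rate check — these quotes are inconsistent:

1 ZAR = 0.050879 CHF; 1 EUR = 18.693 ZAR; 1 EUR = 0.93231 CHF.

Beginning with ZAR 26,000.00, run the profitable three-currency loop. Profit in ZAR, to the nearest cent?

Profitable loop is ZAR → CHF → EUR → ZAR:
ZAR 26,000.00 × 0.050879 = CHF 1,322.85
CHF 1,322.85 ÷ 0.93231 = EUR 1,418.90
EUR 1,418.90 × 18.693 = ZAR 26,523.48
Profit = ZAR 26,523.48 − ZAR 26,000.00

Profit: ZAR 523.48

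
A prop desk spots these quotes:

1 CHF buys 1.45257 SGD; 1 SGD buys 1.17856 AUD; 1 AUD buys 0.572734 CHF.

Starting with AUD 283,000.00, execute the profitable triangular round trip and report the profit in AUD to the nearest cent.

Profit: AUD 5,632.15

Profitable loop is AUD → SGD → CHF → AUD:
AUD 283,000.00 ÷ 1.17856 = SGD 240,123.54
SGD 240,123.54 ÷ 1.45257 = CHF 165,309.45
CHF 165,309.45 ÷ 0.572734 = AUD 288,632.15
Profit = AUD 288,632.15 − AUD 283,000.00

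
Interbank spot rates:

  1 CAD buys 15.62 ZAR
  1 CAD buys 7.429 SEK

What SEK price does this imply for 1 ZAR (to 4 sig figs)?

ZAR/SEK = 0.4756

1 ZAR ÷ 15.62 = 0.0640205 CAD
0.0640205 CAD × 7.429 = 0.475608 SEK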